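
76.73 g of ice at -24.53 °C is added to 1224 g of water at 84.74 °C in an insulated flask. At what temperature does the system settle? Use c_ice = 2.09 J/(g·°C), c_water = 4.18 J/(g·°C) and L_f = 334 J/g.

Sum of m c ΔT and latent-heat terms is zero:
ice -24.53→0 °C: 76.73×2.09×24.53 = 3933.8
  latent heat to melt: 76.73×334 = 25628
  warm the meltwater: 320.73 T
  water: 5116.3(T − 84.74)
5437.1 T = 433557 − 29562 = 403995
T ≈ 74.30 °C (positive, so assuming full melt was valid).

T_f ≈ 74.3 °C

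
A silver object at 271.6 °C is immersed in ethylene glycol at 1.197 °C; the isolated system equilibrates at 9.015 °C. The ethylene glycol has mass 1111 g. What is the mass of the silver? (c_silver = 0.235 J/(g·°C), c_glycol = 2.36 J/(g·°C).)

Let T be the final temperature. ΣQ_i = 0:
m·0.235·(9.015 − 271.6) + 1111·2.36·(9.015 − 1.197) = 0
-61.71 m = -20498
m = -20498/-61.71 ≈ 332.2 g

m ≈ 332 g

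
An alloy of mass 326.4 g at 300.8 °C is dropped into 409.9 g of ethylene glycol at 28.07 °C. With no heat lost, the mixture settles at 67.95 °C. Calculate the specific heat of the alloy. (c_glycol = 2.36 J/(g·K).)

c ≈ 0.508 J/(g·K)

m_s c (T_s − T_f) = m_glycol c_glycol (T_f − T_0):
326.4·c·(300.8 − 67.95) = 409.9·2.36·(67.95 − 28.07)
76002 c = 38578  ⇒  c ≈ 0.5076 J/(g·K)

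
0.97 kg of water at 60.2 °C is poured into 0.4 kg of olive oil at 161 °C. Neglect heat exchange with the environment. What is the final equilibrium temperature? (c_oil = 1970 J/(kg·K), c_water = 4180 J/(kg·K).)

T_f ≈ 76.6 °C

Set heat shed by the hot body equal to heat absorbed by the cold body:
0.4×1970×(161 − T) = 0.97×4180×(T − 60.2)
788(161 − T) = 4054.6(T − 60.2)
4842.6 T = 370955  ⇒  T ≈ 76.60 °C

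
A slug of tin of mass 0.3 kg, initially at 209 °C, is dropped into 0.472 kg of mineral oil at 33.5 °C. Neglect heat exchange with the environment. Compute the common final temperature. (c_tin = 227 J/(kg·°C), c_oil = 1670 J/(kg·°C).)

T_f ≈ 47.5 °C

Net heat exchanged in the isolated system is zero:
0.3*227*(T − 209) + 0.472*1670*(T − 33.5) = 0
68.1(T − 209) + 788.24(T − 33.5) = 0
856.34 T = 40639
T ≈ 47.46 °C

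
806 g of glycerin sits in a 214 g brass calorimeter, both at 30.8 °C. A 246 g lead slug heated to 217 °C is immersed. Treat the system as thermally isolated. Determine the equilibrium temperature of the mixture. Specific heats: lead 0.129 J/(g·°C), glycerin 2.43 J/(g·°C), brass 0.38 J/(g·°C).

T_f ≈ 33.7 °C

Conservation of energy gives ΣQ = 0:
246·0.129·(T − 217) + 806·2.43·(T − 30.8) + 214·0.38·(T − 30.8) = 0
31.73(T − 217) + 1958.6(T − 30.8) + 81.32(T − 30.8) = 0
2071.6 T = 69715
T ≈ 33.65 °C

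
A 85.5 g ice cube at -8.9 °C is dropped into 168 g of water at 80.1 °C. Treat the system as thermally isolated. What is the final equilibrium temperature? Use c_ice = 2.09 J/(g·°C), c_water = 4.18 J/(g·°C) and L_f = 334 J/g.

T_f ≈ 24.6 °C

Energy balance with sensible and latent terms:
warm ice to 0 °C: 85.5×2.09×(0 − (-8.9)) = 1590.4; fusion: m_ice L_f = 85.5×334 = 28557; meltwater 0→T: 85.5×4.18×T = 357.39 T; water cools: 168×4.18×(T − 80.1) = 702.24(T − 80.1)
1059.6 T = 56249 − 30147 = 26102
T ≈ 24.63 °C (positive, so assuming full melt was valid).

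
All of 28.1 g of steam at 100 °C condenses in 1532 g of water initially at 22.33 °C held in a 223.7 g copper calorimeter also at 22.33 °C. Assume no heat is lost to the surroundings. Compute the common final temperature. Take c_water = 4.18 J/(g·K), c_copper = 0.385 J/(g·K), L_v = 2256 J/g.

T_f ≈ 33.3 °C

Taking heat into each body as positive, Σ m c ΔT = 0:
latent heat released on condensation: 28.1·2256 = 63394; condensate cools 100→T: 28.1·4.18·(T − 100) = 117.46(T − 100); original water: 6403.8(T − 22.33); cup: 86.12(T − 22.33)
6607.3 T = 63394 + 11746 + 144919 = 220059
T ≈ 33.31 °C — below 100 °C, confirming all the steam condensed.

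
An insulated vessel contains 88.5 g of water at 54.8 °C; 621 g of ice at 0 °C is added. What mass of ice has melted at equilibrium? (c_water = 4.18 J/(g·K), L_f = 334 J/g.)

m_melted ≈ 60.7 g

Water can give up m c ΔT = 88.5·4.18·54.8 = 20272 J before reaching 0 °C.
Fully melting the ice requires m_ice L_f = 621·334 = 207414 J.
20272 J < 207414 J, so only part of the ice melts and the system sits at 0 °C.
Mass melted = 20272/334 ≈ 60.7 g.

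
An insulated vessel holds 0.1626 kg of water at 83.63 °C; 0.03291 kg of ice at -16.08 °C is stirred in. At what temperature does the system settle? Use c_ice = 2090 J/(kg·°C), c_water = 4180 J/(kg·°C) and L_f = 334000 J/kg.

T_f ≈ 54.7 °C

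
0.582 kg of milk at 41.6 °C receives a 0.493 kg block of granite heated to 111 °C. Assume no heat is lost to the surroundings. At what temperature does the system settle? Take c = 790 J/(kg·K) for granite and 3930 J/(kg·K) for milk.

|Q_granite| = |Q_milk|:
0.493*790*(111 − T) = 0.582*3930*(T − 41.6)
389.47(111 − T) = 2287.3(T − 41.6)
2676.7 T = 138381  ⇒  T ≈ 51.70 °C

T_f ≈ 51.7 °C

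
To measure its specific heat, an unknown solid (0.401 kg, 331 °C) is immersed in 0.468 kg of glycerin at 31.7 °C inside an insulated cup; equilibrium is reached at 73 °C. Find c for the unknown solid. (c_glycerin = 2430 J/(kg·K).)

c ≈ 454 J/(kg·K)

Heat lost by the unknown solid = heat gained by the glycerin:
0.401×c×(331 − 73) = 0.468×2430×(73 − 31.7)
103.46 c = 46968  ⇒  c ≈ 454 J/(kg·K)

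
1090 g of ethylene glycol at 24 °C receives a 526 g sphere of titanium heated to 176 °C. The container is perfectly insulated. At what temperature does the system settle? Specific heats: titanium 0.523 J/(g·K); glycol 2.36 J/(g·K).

T_f ≈ 38.7 °C

Let T be the final temperature. ΣQ_i = 0:
526×0.523×(T − 176) + 1090×2.36×(T − 24) = 0
2847.5 T = 110155
T ≈ 38.68 °C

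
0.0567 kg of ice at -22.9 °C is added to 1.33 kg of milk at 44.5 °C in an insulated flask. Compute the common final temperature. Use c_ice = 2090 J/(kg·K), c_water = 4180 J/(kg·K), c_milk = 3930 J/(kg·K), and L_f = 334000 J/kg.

Energy balance with sensible and latent terms:
warm ice to 0 °C: 0.0567·2090·(0 − (-22.9)) = 2713.7
  latent heat to melt: 0.0567·334000 = 18938
  warm the meltwater: 237.01 T
  milk cools: 1.33·3930·(T − 44.5) = 5226.9(T − 44.5)
5463.9 T = 232597 − 21652 = 210946
T ≈ 38.61 °C — above 0 °C, consistent with complete melting.

T_f ≈ 38.6 °C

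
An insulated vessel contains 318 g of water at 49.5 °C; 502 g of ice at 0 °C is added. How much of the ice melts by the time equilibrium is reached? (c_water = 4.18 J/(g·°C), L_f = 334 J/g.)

m_melted ≈ 197 g

Cooling the water to 0 °C releases 318×4.18×49.5 = 65797 J.
Fully melting the ice requires m_ice L_f = 502×334 = 167668 J.
Since 65797 < 167668 J, not all the ice melts; equilibrium is at 0 °C.
Mass melted = 65797/334 ≈ 197 g.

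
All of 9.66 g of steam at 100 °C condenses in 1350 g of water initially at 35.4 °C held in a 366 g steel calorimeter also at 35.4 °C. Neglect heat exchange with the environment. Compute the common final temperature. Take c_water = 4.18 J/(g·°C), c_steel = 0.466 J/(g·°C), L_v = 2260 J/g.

Setting the total heat transfer to zero:
latent heat released on condensation: 9.66×2260 = 21832; condensate cools 100→T: 9.66×4.18×(T − 100) = 40.38(T − 100); water warms: 1350×4.18×(T − 35.4) = 5643(T − 35.4); steel cup: 366×0.466×(T − 35.4) = 170.56(T − 35.4)
5853.9 T = 21832 + 4037.9 + 205800 = 231669
T ≈ 39.57 °C (< 100 °C, so full condensation is consistent).

T_f ≈ 39.6 °C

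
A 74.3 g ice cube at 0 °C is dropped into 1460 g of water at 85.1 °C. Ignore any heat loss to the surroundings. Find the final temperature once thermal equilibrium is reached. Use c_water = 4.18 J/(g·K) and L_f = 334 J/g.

Conservation of energy gives ΣQ = 0:
latent heat to melt: 74.3×334 = 24816; meltwater 0→T: 74.3×4.18×T = 310.57 T; water: 6102.8(T − 85.1)
6413.4 T = 519348 − 24816 = 494532
T ≈ 77.11 °C. Since T > 0 °C, the all-ice-melts assumption holds.

T_f ≈ 77.1 °C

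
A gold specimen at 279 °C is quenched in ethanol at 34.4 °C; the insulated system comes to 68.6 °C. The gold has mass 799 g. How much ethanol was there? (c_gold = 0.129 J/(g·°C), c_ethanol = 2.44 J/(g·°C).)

m ≈ 260 g

Taking heat into each body as positive, Σ m c ΔT = 0:
799·0.129·(68.6 − 279) + m·2.44·(68.6 − 34.4) = 0
83.45 m = 21686
m = 21686/83.45 ≈ 259.9 g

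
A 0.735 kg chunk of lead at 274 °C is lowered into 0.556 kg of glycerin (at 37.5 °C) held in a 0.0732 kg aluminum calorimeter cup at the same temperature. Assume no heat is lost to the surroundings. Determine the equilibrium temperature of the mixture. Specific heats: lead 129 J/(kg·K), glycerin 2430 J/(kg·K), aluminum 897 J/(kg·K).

Taking heat into each body as positive, Σ m c ΔT = 0:
0.735*129*(T − 274) + 0.556*2430*(T − 37.5) + 0.0732*897*(T − 37.5) = 0
94.81(T − 274) + 1351.1(T − 37.5) + 65.66(T − 37.5) = 0
(94.81 + 1351.1 + 65.66) T = 94.81*274 + 1351.1*37.5 + 65.66*37.5
T = 79107/1511.6 ≈ 52.33 °C

T_f ≈ 52.3 °C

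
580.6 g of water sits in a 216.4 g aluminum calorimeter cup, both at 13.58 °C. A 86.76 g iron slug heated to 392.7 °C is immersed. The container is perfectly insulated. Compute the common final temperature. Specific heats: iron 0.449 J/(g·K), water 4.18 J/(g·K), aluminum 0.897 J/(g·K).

T_f ≈ 19.1 °C

T_f is the heat-capacity-weighted average of the initial temperatures:
T_f = (38.96*392.7 + 2426.9*13.58 + 194.11*13.58) / (38.96 + 2426.9 + 194.11)
    = 50891 / 2660 ≈ 19.13 °C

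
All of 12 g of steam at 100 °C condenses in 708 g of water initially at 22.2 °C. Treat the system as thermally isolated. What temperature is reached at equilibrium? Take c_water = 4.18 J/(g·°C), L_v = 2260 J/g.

T_f ≈ 32.5 °C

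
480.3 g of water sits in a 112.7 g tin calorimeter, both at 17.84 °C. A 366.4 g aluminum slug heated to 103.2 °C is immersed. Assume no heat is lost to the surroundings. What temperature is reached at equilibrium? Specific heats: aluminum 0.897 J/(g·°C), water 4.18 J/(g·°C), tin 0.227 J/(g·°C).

Heat gained plus heat lost sum to zero:
366.4*0.897*(T − 103.2) + 480.3*4.18*(T − 17.84) + 112.7*0.227*(T − 17.84) = 0
328.66(T − 103.2) + 2007.7(T − 17.84) + 25.58(T − 17.84) = 0
(328.66 + 2007.7 + 25.58) T = 328.66*103.2 + 2007.7*17.84 + 25.58*17.84
T = 70191/2361.9 ≈ 29.72 °C

T_f ≈ 29.7 °C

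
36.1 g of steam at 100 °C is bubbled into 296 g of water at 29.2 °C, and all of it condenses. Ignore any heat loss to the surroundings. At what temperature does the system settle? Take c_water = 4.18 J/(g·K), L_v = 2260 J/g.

T_f ≈ 95.7 °C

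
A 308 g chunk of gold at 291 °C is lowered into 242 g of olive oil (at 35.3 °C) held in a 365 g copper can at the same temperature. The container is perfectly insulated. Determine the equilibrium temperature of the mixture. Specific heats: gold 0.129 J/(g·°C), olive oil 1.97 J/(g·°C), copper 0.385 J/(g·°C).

T_f ≈ 50.8 °C

Setting the total heat transfer to zero:
308*0.129*(T − 291) + 242*1.97*(T − 35.3) + 365*0.385*(T − 35.3) = 0
39.73(T − 291) + 476.74(T − 35.3) + 140.53(T − 35.3) = 0
(39.73 + 476.74 + 140.53) T = 39.73*291 + 476.74*35.3 + 140.53*35.3
T = 33351/657 ≈ 50.76 °C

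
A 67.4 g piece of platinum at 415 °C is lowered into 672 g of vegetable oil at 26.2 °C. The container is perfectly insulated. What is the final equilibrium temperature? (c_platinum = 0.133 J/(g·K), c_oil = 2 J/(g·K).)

Taking heat into each body as positive, Σ m c ΔT = 0:
67.4×0.133×(T − 415) + 672×2×(T − 26.2) = 0
(8.964 + 1344) T = 8.964×415 + 1344×26.2
T ≈ 28.78 °C

T_f ≈ 28.8 °C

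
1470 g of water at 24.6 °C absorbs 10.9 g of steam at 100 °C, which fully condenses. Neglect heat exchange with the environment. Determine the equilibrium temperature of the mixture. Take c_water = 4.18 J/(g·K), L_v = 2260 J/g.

T_f ≈ 29.1 °C

Energy balance with sensible and latent terms:
latent heat released on condensation: 10.9×2260 = 24634; condensate cools 100→T: 10.9×4.18×(T − 100) = 45.56(T − 100); water warms: 1470×4.18×(T − 24.6) = 6144.6(T − 24.6)
6190.2 T = 24634 + 4556.2 + 151157 = 180347
T ≈ 29.13 °C — below 100 °C, confirming all the steam condensed.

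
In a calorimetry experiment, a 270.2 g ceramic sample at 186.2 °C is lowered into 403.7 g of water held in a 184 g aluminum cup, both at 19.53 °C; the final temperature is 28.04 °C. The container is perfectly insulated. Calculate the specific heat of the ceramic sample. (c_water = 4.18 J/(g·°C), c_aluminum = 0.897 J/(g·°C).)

c ≈ 0.369 J/(g·°C)

Taking heat into each body as positive, Σ m c ΔT = 0:
270.2·c·(28.04 − 186.2) + 403.7·4.18·(28.04 − 19.53) + 184·0.897·(28.04 − 19.53) = 0
-42735 c = -15765
c = -15765/-42735 ≈ 0.3689 J/(g·°C)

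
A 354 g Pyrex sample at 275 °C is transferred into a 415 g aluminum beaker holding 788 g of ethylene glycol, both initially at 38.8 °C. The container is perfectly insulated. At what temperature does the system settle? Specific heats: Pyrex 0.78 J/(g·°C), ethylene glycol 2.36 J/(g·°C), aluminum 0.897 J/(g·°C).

T_f ≈ 64.8 °C

Taking heat into each body as positive, Σ m c ΔT = 0:
354×0.78×(T − 275) + 788×2.36×(T − 38.8) + 415×0.897×(T − 38.8) = 0
276.12(T − 275) + 1859.7(T − 38.8) + 372.25(T − 38.8) = 0
2508.1 T = 162532
T = 162532/2508.1 ≈ 64.80 °C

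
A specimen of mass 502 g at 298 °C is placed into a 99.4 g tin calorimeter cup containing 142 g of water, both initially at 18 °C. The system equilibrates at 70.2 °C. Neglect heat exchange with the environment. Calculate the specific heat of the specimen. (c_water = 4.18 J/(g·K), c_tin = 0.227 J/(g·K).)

Let T be the final temperature. ΣQ_i = 0:
502·c·(70.2 − 298) + 142·4.18·(70.2 − 18) + 99.4·0.227·(70.2 − 18) = 0
-114356 c = -32162
c = -32162/-114356 ≈ 0.2812 J/(g·K)

c ≈ 0.281 J/(g·K)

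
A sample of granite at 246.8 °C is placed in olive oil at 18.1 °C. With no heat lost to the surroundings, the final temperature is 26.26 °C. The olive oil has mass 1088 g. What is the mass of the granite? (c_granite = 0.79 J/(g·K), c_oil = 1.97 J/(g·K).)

|Q_granite| = |Q_oil|:
m·0.79·(246.8 − 26.26) = 1088·1.97·(26.26 − 18.1)
174.23 m = 17490  ⇒  m ≈ 100.4 g

m ≈ 100 g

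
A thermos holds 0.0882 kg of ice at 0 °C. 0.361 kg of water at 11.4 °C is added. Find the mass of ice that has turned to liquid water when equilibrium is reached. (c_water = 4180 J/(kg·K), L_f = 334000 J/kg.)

m_melted ≈ 0.0515 kg

Cooling the water to 0 °C releases 0.361×4180×11.4 = 17202 J.
Fully melting the ice requires m_ice L_f = 0.0882×334000 = 29459 J.
Since 17202 < 29459 J, not all the ice melts; equilibrium is at 0 °C.
Mass melted = 17202/334000 ≈ 0.0515 kg.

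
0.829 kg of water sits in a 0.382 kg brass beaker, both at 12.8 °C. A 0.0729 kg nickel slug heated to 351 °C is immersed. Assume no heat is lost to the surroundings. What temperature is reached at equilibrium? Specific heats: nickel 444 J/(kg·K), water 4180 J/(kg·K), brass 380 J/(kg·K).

T_f ≈ 15.8 °C

Taking heat into each body as positive, Σ m c ΔT = 0:
0.0729×444×(T − 351) + 0.829×4180×(T − 12.8) + 0.382×380×(T − 12.8) = 0
32.37(T − 351) + 3465.2(T − 12.8) + 145.16(T − 12.8) = 0
3642.7 T = 57574
T ≈ 15.81 °C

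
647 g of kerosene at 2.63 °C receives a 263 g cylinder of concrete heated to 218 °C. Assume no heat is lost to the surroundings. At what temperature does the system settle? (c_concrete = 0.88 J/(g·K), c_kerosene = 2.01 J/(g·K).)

Taking heat into each body as positive, Σ m c ΔT = 0:
263*0.88*(T − 218) + 647*2.01*(T − 2.63) = 0
1531.9 T = 53874
T = 53874/1531.9 ≈ 35.17 °C

T_f ≈ 35.2 °C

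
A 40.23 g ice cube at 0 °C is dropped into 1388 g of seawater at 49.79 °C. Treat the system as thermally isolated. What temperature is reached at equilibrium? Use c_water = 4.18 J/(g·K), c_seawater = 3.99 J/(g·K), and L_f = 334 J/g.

T_f ≈ 46.0 °C

Sum of m c ΔT and latent-heat terms is zero:
melt ice: 40.23×334 = 13437
  meltwater 0→T: 40.23×4.18×T = 168.16 T
  seawater cools: 1388×3.99×(T − 49.79) = 5538.1(T − 49.79)
5706.3 T = 275743 − 13437 = 262306
T ≈ 45.97 °C (positive, so assuming full melt was valid).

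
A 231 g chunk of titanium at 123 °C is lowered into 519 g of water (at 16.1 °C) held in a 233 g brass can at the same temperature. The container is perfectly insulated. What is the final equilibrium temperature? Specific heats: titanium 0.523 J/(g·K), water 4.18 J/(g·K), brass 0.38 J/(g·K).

Energy conservation, ΣQ = 0:
231*0.523*(T − 123) + 519*4.18*(T − 16.1) + 233*0.38*(T − 16.1) = 0
120.81(T − 123) + 2169.4(T − 16.1) + 88.54(T − 16.1) = 0
2378.8 T = 51213
T = 51213 / 2378.8 = 21.5 °C

T_f ≈ 21.5 °C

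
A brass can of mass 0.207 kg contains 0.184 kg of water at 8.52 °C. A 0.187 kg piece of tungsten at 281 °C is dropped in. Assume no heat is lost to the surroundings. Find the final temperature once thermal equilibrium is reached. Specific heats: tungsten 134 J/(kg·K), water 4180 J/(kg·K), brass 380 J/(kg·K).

T_f ≈ 16.3 °C

Let T be the final temperature. ΣQ_i = 0:
0.187×134×(T − 281) + 0.184×4180×(T − 8.52) + 0.207×380×(T − 8.52) = 0
(25.06 + 769.12 + 78.66) T = 25.06×281 + 769.12×8.52 + 78.66×8.52
T ≈ 16.34 °C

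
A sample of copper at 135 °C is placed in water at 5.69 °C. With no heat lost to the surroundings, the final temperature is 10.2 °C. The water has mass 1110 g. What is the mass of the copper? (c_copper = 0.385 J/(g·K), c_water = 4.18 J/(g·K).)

Heat lost by the copper = heat gained by the water:
m×0.385×(135 − 10.2) = 1110×4.18×(10.2 − 5.69)
48.05 m = 20925  ⇒  m ≈ 435.5 g

m ≈ 436 g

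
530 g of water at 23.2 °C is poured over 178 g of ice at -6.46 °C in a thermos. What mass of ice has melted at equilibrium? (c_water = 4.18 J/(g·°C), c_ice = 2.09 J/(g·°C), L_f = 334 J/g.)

Water can give up m c ΔT = 530×4.18×23.2 = 51397 J before reaching 0 °C.
Warming the ice to 0 °C takes 178×2.09×6.46 = 2403.2 J, leaving 48994 J for melting.
Fully melting the ice requires m_ice L_f = 178×334 = 59452 J.
48994 J < 59452 J, so only part of the ice melts and the system sits at 0 °C.
m_melt = 48994 / L_f = 146.7 g.

m_melted ≈ 147 g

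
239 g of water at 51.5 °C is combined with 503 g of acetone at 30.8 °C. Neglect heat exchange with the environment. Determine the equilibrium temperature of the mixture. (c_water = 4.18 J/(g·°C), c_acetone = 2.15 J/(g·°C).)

T_f ≈ 40.7 °C

Heat gained plus heat lost sum to zero:
239×4.18×(T − 51.5) + 503×2.15×(T − 30.8) = 0
999.02(T − 51.5) + 1081.5(T − 30.8) = 0
(999.02 + 1081.5) T = 999.02×51.5 + 1081.5×30.8
T = 84758 / 2080.5 = 40.7 °C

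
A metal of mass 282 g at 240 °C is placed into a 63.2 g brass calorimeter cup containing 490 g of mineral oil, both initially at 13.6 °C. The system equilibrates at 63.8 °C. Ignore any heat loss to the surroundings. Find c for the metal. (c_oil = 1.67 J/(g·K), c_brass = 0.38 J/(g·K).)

c ≈ 0.851 J/(g·K)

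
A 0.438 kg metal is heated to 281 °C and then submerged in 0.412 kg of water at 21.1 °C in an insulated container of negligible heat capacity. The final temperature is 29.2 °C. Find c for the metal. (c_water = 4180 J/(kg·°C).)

c ≈ 126 J/(kg·°C)

m_s c (T_s − T_f) = m_water c_water (T_f − T_0):
0.438·c·(281 − 29.2) = 0.412·4180·(29.2 − 21.1)
110.29 c = 13949  ⇒  c ≈ 126.5 J/(kg·°C)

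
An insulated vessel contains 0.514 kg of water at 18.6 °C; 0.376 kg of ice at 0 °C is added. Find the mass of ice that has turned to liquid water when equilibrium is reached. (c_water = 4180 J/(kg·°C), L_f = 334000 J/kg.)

m_melted ≈ 0.12 kg

Water can give up m c ΔT = 0.514×4180×18.6 = 39962 J before reaching 0 °C.
To melt every bit of ice: 0.376×334000 = 125584 J.
39962 J < 125584 J, so only part of the ice melts and the system sits at 0 °C.
Mass melted = 39962/334000 ≈ 0.1196 kg.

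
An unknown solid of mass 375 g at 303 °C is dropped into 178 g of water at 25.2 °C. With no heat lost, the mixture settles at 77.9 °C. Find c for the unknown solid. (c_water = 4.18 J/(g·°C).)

c ≈ 0.465 J/(g·°C)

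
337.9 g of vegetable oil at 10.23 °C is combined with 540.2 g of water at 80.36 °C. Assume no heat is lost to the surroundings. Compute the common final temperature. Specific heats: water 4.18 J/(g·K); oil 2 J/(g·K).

T_f ≈ 64.2 °C

Heat lost by the water equals heat gained by the oil:
540.2*4.18*(80.36 − T) = 337.9*2*(T − 10.23)
2258(80.36 − T) = 675.8(T − 10.23)
2933.8 T = 188369  ⇒  T ≈ 64.21 °C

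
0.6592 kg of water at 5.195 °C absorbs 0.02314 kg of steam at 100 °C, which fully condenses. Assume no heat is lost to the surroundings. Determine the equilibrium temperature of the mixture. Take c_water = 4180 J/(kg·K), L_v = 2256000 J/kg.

T_f ≈ 26.7 °C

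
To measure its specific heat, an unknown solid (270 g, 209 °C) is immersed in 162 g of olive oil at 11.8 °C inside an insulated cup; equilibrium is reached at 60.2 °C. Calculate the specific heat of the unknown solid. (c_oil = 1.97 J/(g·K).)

c ≈ 0.384 J/(g·K)

Setting the total heat transfer to zero:
270·c·(60.2 − 209) + 162·1.97·(60.2 − 11.8) = 0
-40176 c = -15446
c = -15446/-40176 ≈ 0.3845 J/(g·K)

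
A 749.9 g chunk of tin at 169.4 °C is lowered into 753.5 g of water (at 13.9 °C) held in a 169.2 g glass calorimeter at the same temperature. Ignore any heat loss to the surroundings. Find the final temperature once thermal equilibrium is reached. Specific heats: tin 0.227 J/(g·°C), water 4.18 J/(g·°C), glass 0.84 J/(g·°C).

Heat gained plus heat lost sum to zero:
749.9*0.227*(T − 169.4) + 753.5*4.18*(T − 13.9) + 169.2*0.84*(T − 13.9) = 0
(170.23 + 3149.6 + 142.13) T = 170.23*169.4 + 3149.6*13.9 + 142.13*13.9
T = 74592 / 3462 = 21.5 °C

T_f ≈ 21.5 °C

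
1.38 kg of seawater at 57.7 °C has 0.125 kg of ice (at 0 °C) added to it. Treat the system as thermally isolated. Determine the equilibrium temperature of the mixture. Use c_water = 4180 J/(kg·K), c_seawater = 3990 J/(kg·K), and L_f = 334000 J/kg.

Conservation of energy gives ΣQ = 0:
fusion: m_ice L_f = 0.125·334000 = 41750
  meltwater 0→T: 0.125·4180·T = 522.5 T
  seawater: 5506.2(T − 57.7)
6028.7 T = 317708 − 41750 = 275958
T ≈ 45.77 °C. Since T > 0 °C, the all-ice-melts assumption holds.

T_f ≈ 45.8 °C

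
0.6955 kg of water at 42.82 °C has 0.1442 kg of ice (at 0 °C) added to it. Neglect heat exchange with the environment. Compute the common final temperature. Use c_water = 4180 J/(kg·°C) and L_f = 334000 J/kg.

Heat gained plus heat lost sum to zero:
fusion: m_ice L_f = 0.1442×334000 = 48163
  warm the meltwater: 602.76 T
  water cools: 0.6955×4180×(T − 42.82) = 2907.2(T − 42.82)
3509.9 T = 124486 − 48163 = 76323
T ≈ 21.74 °C. Since T > 0 °C, the all-ice-melts assumption holds.

T_f ≈ 21.7 °C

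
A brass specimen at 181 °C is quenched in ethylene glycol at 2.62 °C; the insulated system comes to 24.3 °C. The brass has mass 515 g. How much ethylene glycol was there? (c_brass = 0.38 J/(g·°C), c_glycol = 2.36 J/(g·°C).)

Energy conservation, ΣQ = 0:
515×0.38×(24.3 − 181) + m×2.36×(24.3 − 2.62) = 0
51.16 m = 30666
m = 30666/51.16 ≈ 599.4 g

m ≈ 599 g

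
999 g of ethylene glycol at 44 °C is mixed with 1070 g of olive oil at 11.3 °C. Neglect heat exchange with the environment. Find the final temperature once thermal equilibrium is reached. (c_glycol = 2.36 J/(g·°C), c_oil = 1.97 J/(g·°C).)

T_f = Σ m_i c_i T_i / Σ m_i c_i:
T_f = (2357.6·44 + 2107.9·11.3) / (2357.6 + 2107.9)
    = 127555 / 4465.5 ≈ 28.56 °C

T_f ≈ 28.6 °C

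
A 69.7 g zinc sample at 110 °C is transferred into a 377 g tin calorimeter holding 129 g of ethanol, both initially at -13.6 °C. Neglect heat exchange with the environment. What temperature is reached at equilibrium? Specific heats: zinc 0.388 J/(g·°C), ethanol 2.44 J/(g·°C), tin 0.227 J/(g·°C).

T_f = Σ m_i c_i T_i / Σ m_i c_i:
T_f = (27.04×110 + 314.76×(-13.6) + 85.58×(-13.6)) / (27.04 + 314.76 + 85.58)
    = -2469.8 / 427.38 ≈ -5.78 °C

T_f ≈ -5.8 °C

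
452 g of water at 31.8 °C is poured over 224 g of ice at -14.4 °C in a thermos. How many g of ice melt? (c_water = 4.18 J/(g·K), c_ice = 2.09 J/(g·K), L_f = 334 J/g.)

m_melted ≈ 160 g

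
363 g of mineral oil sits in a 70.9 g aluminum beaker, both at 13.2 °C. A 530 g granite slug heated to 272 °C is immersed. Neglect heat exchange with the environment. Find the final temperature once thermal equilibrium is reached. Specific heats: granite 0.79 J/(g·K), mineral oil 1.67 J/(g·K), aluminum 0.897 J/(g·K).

Conservation of energy gives ΣQ = 0:
530*0.79*(T − 272) + 363*1.67*(T − 13.2) + 70.9*0.897*(T − 13.2) = 0
418.7(T − 272) + 606.21(T − 13.2) + 63.6(T − 13.2) = 0
(418.7 + 606.21 + 63.6) T = 418.7*272 + 606.21*13.2 + 63.6*13.2
T = 122728/1088.5 ≈ 112.75 °C

T_f ≈ 112.7 °C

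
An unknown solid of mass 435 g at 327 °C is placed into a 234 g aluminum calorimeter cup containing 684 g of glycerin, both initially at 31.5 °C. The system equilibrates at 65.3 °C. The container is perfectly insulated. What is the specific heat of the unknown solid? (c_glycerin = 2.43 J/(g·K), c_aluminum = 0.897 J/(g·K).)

Net heat exchanged in the isolated system is zero:
435·c·(65.3 − 327) + 684·2.43·(65.3 − 31.5) + 234·0.897·(65.3 − 31.5) = 0
-113840 c = -63274
c = -63274/-113840 ≈ 0.5558 J/(g·K)

c ≈ 0.556 J/(g·K)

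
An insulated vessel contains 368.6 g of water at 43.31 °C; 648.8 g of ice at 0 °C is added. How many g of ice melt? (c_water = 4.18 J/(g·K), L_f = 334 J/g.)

m_melted ≈ 200 g

Cooling the water to 0 °C releases 368.6×4.18×43.31 = 66730 J.
Fully melting the ice requires m_ice L_f = 648.8×334 = 216699 J.
66730 J < 216699 J, so only part of the ice melts and the system sits at 0 °C.
m_melt = 66730 / L_f = 199.8 g.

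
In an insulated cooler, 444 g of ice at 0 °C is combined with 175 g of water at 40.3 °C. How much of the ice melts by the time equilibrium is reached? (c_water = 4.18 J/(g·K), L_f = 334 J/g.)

m_melted ≈ 88.3 g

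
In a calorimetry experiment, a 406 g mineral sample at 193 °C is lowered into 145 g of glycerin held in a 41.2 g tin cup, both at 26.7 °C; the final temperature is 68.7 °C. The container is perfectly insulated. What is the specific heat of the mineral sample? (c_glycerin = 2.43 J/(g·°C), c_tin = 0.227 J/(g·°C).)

c ≈ 0.301 J/(g·°C)

Taking heat into each body as positive, Σ m c ΔT = 0:
406×c×(68.7 − 193) + 145×2.43×(68.7 − 26.7) + 41.2×0.227×(68.7 − 26.7) = 0
-50466 c = -15192
c = -15192/-50466 ≈ 0.301 J/(g·°C)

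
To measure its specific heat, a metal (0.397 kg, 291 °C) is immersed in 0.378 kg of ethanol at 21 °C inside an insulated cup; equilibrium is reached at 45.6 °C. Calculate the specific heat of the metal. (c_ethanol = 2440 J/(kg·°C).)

Heat gained plus heat lost sum to zero:
0.397·c·(45.6 − 291) + 0.378·2440·(45.6 − 21) = 0
-97.42 c = -22689
c = -22689/-97.42 ≈ 232.9 J/(kg·°C)

c ≈ 233 J/(kg·°C)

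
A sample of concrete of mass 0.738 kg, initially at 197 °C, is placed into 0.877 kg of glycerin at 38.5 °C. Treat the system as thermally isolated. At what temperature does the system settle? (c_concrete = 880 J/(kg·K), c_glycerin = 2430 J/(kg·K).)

T_f ≈ 75.5 °C

Set heat shed by the hot body equal to heat absorbed by the cold body:
0.738*880*(197 − T) = 0.877*2430*(T − 38.5)
649.44(197 − T) = 2131.1(T − 38.5)
2780.6 T = 209987  ⇒  T ≈ 75.52 °C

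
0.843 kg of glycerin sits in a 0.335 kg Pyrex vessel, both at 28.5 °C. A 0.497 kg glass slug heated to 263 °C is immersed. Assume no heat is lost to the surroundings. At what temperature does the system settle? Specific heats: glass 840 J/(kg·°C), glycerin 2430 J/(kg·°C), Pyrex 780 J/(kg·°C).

T_f ≈ 64.4 °C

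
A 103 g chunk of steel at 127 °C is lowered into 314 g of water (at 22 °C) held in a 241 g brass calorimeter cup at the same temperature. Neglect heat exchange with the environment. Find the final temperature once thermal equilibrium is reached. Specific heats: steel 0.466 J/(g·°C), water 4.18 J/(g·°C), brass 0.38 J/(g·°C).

T_f ≈ 25.5 °C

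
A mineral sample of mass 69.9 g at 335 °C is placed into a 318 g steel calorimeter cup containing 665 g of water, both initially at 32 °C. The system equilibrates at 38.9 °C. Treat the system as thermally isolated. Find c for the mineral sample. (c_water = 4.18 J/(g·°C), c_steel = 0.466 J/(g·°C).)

c ≈ 0.976 J/(g·°C)

Let T be the final temperature. ΣQ_i = 0:
69.9·c·(38.9 − 335) + 665·4.18·(38.9 − 32) + 318·0.466·(38.9 − 32) = 0
-20697 c = -20202
c = -20202/-20697 ≈ 0.9761 J/(g·°C)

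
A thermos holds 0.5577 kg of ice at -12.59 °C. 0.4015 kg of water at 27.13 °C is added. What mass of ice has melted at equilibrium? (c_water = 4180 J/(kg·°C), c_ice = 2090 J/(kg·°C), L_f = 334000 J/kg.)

m_melted ≈ 0.0924 kg

Water can give up m c ΔT = 0.4015×4180×27.13 = 45531 J before reaching 0 °C.
Warming the ice to 0 °C takes 0.5577×2090×12.59 = 14675 J, leaving 30857 J for melting.
Fully melting the ice requires m_ice L_f = 0.5577×334000 = 186272 J.
30857 J < 186272 J, so only part of the ice melts and the system sits at 0 °C.
m_melt = 30857 / L_f = 0.09239 kg.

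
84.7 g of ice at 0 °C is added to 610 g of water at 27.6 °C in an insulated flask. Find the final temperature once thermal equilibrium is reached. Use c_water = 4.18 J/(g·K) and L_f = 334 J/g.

T_f ≈ 14.5 °C

Heat gained plus heat lost sum to zero:
melt ice: 84.7×334 = 28290
  warm the meltwater: 354.05 T
  water: 2549.8(T − 27.6)
2903.8 T = 70374 − 28290 = 42085
T ≈ 14.49 °C (positive, so assuming full melt was valid).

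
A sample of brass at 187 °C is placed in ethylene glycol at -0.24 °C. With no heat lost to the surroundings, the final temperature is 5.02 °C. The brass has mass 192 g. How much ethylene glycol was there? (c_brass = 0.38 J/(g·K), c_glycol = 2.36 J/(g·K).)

Setting the total heat transfer to zero:
192×0.38×(5.02 − 187) + m×2.36×(5.02 − (-0.24)) = 0
12.41 m = 13277
m = 13277/12.41 ≈ 1070 g

m ≈ 1070 g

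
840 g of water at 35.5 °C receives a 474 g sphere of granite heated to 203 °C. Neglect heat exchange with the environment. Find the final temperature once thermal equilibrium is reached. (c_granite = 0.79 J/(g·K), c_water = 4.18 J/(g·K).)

T_f ≈ 51.6 °C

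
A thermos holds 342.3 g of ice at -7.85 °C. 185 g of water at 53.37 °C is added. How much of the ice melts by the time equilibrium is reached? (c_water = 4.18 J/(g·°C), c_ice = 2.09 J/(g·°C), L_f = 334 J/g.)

m_melted ≈ 107 g

Cooling the water to 0 °C releases 185×4.18×53.37 = 41271 J.
Of that, 342.3×2.09×7.85 = 5615.9 J goes to bring the ice to 0 °C, leaving 35655 J.
Fully melting the ice requires m_ice L_f = 342.3×334 = 114328 J.
That's not enough to melt it all — equilibrium is at 0 °C with ice remaining.
m_melt = 35655 / L_f = 106.8 g.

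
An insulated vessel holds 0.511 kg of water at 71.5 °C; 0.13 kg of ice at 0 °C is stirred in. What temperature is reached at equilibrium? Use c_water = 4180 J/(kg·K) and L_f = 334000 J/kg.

Energy conservation, ΣQ = 0:
melt ice: 0.13×334000 = 43420
  meltwater 0→T: 0.13×4180×T = 543.4 T
  water cools: 0.511×4180×(T − 71.5) = 2136(T − 71.5)
2679.4 T = 152723 − 43420 = 109303
T ≈ 40.79 °C — above 0 °C, consistent with complete melting.

T_f ≈ 40.8 °C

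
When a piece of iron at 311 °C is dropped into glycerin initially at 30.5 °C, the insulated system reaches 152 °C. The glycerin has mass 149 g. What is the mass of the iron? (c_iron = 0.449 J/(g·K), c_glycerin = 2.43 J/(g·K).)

Setting the total heat transfer to zero:
m·0.449·(152 − 311) + 149·2.43·(152 − 30.5) = 0
-71.39 m = -43992
m = -43992/-71.39 ≈ 616.2 g

m ≈ 616 g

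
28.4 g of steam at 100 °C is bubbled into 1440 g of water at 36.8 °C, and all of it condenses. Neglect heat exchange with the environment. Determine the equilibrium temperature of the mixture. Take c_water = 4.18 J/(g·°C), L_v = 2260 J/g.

T_f ≈ 48.5 °C

Energy balance with sensible and latent terms:
latent heat released on condensation: 28.4·2260 = 64184; condensed water 100 °C→T: 118.71(T − 100); water warms: 1440·4.18·(T − 36.8) = 6019.2(T − 36.8)
6137.9 T = 64184 + 11871 + 221507 = 297562
T ≈ 48.48 °C, under the boiling point, so the assumption holds.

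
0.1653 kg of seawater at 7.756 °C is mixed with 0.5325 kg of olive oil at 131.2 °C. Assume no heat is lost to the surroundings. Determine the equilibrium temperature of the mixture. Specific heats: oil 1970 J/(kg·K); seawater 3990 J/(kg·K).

T_f ≈ 83.5 °C

Energy conservation, ΣQ = 0:
0.5325×1970×(T − 131.2) + 0.1653×3990×(T − 7.756) = 0
1049(T − 131.2) + 659.55(T − 7.756) = 0
(1049 + 659.55) T = 1049×131.2 + 659.55×7.756
T ≈ 83.55 °C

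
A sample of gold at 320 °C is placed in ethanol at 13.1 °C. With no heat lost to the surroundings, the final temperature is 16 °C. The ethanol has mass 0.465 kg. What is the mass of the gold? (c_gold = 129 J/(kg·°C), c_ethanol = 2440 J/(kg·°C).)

m ≈ 0.0839 kg

Net heat exchanged in the isolated system is zero:
m·129·(16 − 320) + 0.465·2440·(16 − 13.1) = 0
-39216 m = -3290.3
m = -3290.3/-39216 ≈ 0.0839 kg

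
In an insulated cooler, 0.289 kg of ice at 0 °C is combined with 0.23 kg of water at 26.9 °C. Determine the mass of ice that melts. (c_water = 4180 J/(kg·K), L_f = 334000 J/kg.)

m_melted ≈ 0.0774 kg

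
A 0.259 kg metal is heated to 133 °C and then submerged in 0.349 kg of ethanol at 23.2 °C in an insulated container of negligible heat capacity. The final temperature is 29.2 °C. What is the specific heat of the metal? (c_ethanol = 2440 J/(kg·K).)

c ≈ 190 J/(kg·K)

Heat gained plus heat lost sum to zero:
0.259×c×(29.2 − 133) + 0.349×2440×(29.2 − 23.2) = 0
-26.88 c = -5109.4
c = -5109.4/-26.88 ≈ 190.1 J/(kg·K)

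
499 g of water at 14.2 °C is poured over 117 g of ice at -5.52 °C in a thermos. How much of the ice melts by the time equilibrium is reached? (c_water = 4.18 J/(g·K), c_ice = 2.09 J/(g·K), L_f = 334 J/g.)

Cooling the water to 0 °C releases 499·4.18·14.2 = 29619 J.
Of that, 117·2.09·5.52 = 1349.8 J goes to bring the ice to 0 °C, leaving 28269 J.
Fully melting the ice requires m_ice L_f = 117·334 = 39078 J.
Since 28269 < 39078 J, not all the ice melts; equilibrium is at 0 °C.
m_melt = 28269 / L_f = 84.64 g.

m_melted ≈ 84.6 g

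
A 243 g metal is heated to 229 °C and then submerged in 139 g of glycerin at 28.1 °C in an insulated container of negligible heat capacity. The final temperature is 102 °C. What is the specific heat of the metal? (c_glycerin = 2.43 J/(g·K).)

c ≈ 0.809 J/(g·K)

Heat lost by the metal = heat gained by the glycerin:
243·c·(229 − 102) = 139·2.43·(102 − 28.1)
30861 c = 24961  ⇒  c ≈ 0.8088 J/(g·K)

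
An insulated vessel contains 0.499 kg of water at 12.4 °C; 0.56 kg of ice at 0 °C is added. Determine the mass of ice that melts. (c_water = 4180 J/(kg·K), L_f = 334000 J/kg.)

m_melted ≈ 0.0774 kg

Cooling the water to 0 °C releases 0.499×4180×12.4 = 25864 J.
Fully melting the ice requires m_ice L_f = 0.56×334000 = 187040 J.
25864 J < 187040 J, so only part of the ice melts and the system sits at 0 °C.
Mass melted = 25864/334000 ≈ 0.07744 kg.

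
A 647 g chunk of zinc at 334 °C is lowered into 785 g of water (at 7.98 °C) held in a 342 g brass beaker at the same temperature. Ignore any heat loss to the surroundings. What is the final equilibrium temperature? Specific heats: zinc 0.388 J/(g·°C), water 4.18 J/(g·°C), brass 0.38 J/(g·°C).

T_f ≈ 30.3 °C

Energy conservation, ΣQ = 0:
647*0.388*(T − 334) + 785*4.18*(T − 7.98) + 342*0.38*(T − 7.98) = 0
251.04(T − 334) + 3281.3(T − 7.98) + 129.96(T − 7.98) = 0
(251.04 + 3281.3 + 129.96) T = 251.04*334 + 3281.3*7.98 + 129.96*7.98
T ≈ 30.33 °C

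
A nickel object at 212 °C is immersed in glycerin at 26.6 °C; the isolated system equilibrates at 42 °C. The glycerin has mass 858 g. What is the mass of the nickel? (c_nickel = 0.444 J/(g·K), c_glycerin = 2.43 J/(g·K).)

Heat lost by the nickel = heat gained by the glycerin:
m·0.444·(212 − 42) = 858·2.43·(42 − 26.6)
75.48 m = 32108  ⇒  m ≈ 425.4 g

m ≈ 425 g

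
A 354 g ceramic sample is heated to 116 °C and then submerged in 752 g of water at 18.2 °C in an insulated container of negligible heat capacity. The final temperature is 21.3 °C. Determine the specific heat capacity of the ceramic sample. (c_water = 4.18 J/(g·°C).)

c ≈ 0.291 J/(g·°C)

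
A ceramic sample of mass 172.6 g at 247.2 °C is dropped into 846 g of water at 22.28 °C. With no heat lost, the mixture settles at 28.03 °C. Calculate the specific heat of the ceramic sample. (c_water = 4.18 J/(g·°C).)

Setting the total heat transfer to zero:
172.6·c·(28.03 − 247.2) + 846·4.18·(28.03 − 22.28) = 0
-37829 c = -20334
c = -20334/-37829 ≈ 0.5375 J/(g·°C)

c ≈ 0.538 J/(g·°C)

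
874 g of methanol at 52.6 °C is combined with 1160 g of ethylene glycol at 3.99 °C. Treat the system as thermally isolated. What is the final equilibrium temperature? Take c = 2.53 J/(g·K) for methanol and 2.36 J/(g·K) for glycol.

T_f ≈ 25.7 °C

Net heat exchanged in the isolated system is zero:
874×2.53×(T − 52.6) + 1160×2.36×(T − 3.99) = 0
2211.2(T − 52.6) + 2737.6(T − 3.99) = 0
(2211.2 + 2737.6) T = 2211.2×52.6 + 2737.6×3.99
T ≈ 25.71 °C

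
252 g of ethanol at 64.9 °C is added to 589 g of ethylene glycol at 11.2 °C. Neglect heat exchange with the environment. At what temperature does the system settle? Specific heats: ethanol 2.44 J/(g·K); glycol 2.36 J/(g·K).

T_f ≈ 27.7 °C

Heat gained plus heat lost sum to zero:
252×2.44×(T − 64.9) + 589×2.36×(T − 11.2) = 0
614.88(T − 64.9) + 1390(T − 11.2) = 0
2004.9 T = 55474
T = 55474/2004.9 ≈ 27.67 °C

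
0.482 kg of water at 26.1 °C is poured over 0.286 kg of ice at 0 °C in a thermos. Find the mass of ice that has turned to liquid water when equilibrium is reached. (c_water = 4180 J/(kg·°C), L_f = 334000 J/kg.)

m_melted ≈ 0.157 kg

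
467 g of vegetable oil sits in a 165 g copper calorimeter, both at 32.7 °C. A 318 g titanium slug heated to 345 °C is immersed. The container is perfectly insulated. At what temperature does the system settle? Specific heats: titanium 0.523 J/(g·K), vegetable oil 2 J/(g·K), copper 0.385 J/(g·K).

Net heat exchanged in the isolated system is zero:
318*0.523*(T − 345) + 467*2*(T − 32.7) + 165*0.385*(T − 32.7) = 0
1163.8 T = 89997
T = 89997 / 1163.8 = 77.3 °C

T_f ≈ 77.3 °C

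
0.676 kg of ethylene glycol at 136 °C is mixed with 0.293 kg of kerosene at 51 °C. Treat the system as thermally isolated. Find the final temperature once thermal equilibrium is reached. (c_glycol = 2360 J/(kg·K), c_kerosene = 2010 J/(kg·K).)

T_f is the heat-capacity-weighted average of the initial temperatures:
T_f = (1595.4*136 + 588.93*51) / (1595.4 + 588.93)
    = 247004 / 2184.3 ≈ 113.08 °C

T_f ≈ 113.1 °C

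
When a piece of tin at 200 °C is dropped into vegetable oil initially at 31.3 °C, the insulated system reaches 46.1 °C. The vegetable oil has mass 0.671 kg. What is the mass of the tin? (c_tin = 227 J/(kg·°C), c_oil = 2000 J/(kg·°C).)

Heat lost by the tin = heat gained by the oil:
m×227×(200 − 46.1) = 0.671×2000×(46.1 − 31.3)
34935 m = 19862  ⇒  m ≈ 0.5685 kg

m ≈ 0.569 kg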